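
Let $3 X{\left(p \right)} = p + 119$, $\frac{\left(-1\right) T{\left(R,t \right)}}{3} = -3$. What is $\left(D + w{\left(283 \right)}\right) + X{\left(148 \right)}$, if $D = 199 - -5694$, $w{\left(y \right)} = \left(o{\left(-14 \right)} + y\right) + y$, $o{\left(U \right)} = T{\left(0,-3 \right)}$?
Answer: $6557$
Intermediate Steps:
$T{\left(R,t \right)} = 9$ ($T{\left(R,t \right)} = \left(-3\right) \left(-3\right) = 9$)
$X{\left(p \right)} = \frac{119}{3} + \frac{p}{3}$ ($X{\left(p \right)} = \frac{p + 119}{3} = \frac{119 + p}{3} = \frac{119}{3} + \frac{p}{3}$)
$o{\left(U \right)} = 9$
$w{\left(y \right)} = 9 + 2 y$ ($w{\left(y \right)} = \left(9 + y\right) + y = 9 + 2 y$)
$D = 5893$ ($D = 199 + 5694 = 5893$)
$\left(D + w{\left(283 \right)}\right) + X{\left(148 \right)} = \left(5893 + \left(9 + 2 \cdot 283\right)\right) + \left(\frac{119}{3} + \frac{1}{3} \cdot 148\right) = \left(5893 + \left(9 + 566\right)\right) + \left(\frac{119}{3} + \frac{148}{3}\right) = \left(5893 + 575\right) + 89 = 6468 + 89 = 6557$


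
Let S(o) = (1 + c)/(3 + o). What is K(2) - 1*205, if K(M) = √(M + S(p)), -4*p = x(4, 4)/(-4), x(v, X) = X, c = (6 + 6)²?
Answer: -205 + √7878/13 ≈ -198.17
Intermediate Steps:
c = 144 (c = 12² = 144)
p = ¼ (p = -1/(-4) = -(-1)/4 = -¼*(-1) = ¼ ≈ 0.25000)
S(o) = 145/(3 + o) (S(o) = (1 + 144)/(3 + o) = 145/(3 + o))
K(M) = √(580/13 + M) (K(M) = √(M + 145/(3 + ¼)) = √(M + 145/(13/4)) = √(M + 145*(4/13)) = √(M + 580/13) = √(580/13 + M))
K(2) - 1*205 = √(7540 + 169*2)/13 - 1*205 = √(7540 + 338)/13 - 205 = √7878/13 - 205 = -205 + √7878/13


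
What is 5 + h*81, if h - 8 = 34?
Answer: 3407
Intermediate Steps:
h = 42 (h = 8 + 34 = 42)
5 + h*81 = 5 + 42*81 = 5 + 3402 = 3407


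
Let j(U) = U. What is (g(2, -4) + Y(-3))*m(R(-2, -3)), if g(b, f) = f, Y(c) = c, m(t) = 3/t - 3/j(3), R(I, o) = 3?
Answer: 0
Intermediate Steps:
m(t) = -1 + 3/t (m(t) = 3/t - 3/3 = 3/t - 3*⅓ = 3/t - 1 = -1 + 3/t)
(g(2, -4) + Y(-3))*m(R(-2, -3)) = (-4 - 3)*((3 - 1*3)/3) = -7*(3 - 3)/3 = -7*0/3 = -7*0 = 0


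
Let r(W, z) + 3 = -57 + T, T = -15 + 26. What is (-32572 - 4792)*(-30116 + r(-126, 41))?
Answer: 1127085060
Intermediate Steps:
T = 11
r(W, z) = -49 (r(W, z) = -3 + (-57 + 11) = -3 - 46 = -49)
(-32572 - 4792)*(-30116 + r(-126, 41)) = (-32572 - 4792)*(-30116 - 49) = -37364*(-30165) = 1127085060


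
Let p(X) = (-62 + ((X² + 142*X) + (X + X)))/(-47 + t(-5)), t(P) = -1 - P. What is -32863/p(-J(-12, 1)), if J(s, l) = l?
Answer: -1413109/205 ≈ -6893.2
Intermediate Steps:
p(X) = 62/43 - 144*X/43 - X²/43 (p(X) = (-62 + ((X² + 142*X) + (X + X)))/(-47 + (-1 - 1*(-5))) = (-62 + ((X² + 142*X) + 2*X))/(-47 + (-1 + 5)) = (-62 + (X² + 144*X))/(-47 + 4) = (-62 + X² + 144*X)/(-43) = (-62 + X² + 144*X)*(-1/43) = 62/43 - 144*X/43 - X²/43)
-32863/p(-J(-12, 1)) = -32863/(62/43 - (-144)/43 - (-1*1)²/43) = -32863/(62/43 - 144/43*(-1) - 1/43*(-1)²) = -32863/(62/43 + 144/43 - 1/43*1) = -32863/(62/43 + 144/43 - 1/43) = -32863/205/43 = -32863*43/205 = -1413109/205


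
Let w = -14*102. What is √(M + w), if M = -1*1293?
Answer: I*√2721 ≈ 52.163*I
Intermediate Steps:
w = -1428
M = -1293
√(M + w) = √(-1293 - 1428) = √(-2721) = I*√2721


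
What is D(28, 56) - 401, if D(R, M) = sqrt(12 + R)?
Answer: -401 + 2*sqrt(10) ≈ -394.68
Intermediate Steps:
D(28, 56) - 401 = sqrt(12 + 28) - 401 = sqrt(40) - 401 = 2*sqrt(10) - 401 = -401 + 2*sqrt(10)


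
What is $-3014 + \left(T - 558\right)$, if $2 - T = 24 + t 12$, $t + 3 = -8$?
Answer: $-3462$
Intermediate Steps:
$t = -11$ ($t = -3 - 8 = -11$)
$T = 110$ ($T = 2 - \left(24 - 132\right) = 2 - -108 = 2 + 108 = 110$)
$-3014 + \left(T - 558\right) = -3014 + \left(110 - 558\right) = -3014 - 448 = -3462$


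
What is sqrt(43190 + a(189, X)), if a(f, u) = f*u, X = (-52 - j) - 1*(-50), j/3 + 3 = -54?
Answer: sqrt(75131) ≈ 274.10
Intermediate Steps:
j = -171 (j = -9 + 3*(-54) = -9 - 162 = -171)
X = 169 (X = (-52 - 1*(-171)) - 1*(-50) = (-52 + 171) + 50 = 119 + 50 = 169)
sqrt(43190 + a(189, X)) = sqrt(43190 + 189*169) = sqrt(43190 + 31941) = sqrt(75131)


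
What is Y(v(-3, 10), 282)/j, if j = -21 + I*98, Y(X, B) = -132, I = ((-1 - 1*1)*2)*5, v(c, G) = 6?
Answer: 132/1981 ≈ 0.066633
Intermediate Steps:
I = -20 (I = ((-1 - 1)*2)*5 = -2*2*5 = -4*5 = -20)
j = -1981 (j = -21 - 20*98 = -21 - 1960 = -1981)
Y(v(-3, 10), 282)/j = -132/(-1981) = -132*(-1/1981) = 132/1981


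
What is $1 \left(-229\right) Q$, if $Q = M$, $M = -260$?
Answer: $59540$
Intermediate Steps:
$Q = -260$
$1 \left(-229\right) Q = 1 \left(-229\right) \left(-260\right) = \left(-229\right) \left(-260\right) = 59540$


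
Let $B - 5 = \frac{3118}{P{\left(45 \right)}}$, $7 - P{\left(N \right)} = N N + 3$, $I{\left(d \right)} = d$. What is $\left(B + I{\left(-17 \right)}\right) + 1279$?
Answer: $\frac{2557489}{2021} \approx 1265.5$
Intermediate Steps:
$P{\left(N \right)} = 4 - N^{2}$ ($P{\left(N \right)} = 7 - \left(N N + 3\right) = 7 - \left(N^{2} + 3\right) = 7 - \left(3 + N^{2}\right) = 4 - N^{2}$)
$B = \frac{6987}{2021}$ ($B = 5 + \frac{3118}{4 - 45^{2}} = 5 + \frac{3118}{4 - 2025} = 5 + \frac{3118}{-2021} = 5 + 3118 \left(- \frac{1}{2021}\right) = 5 - \frac{3118}{2021} = \frac{6987}{2021} \approx 3.4572$)
$\left(B + I{\left(-17 \right)}\right) + 1279 = \left(\frac{6987}{2021} - 17\right) + 1279 = - \frac{27370}{2021} + 1279 = \frac{2557489}{2021}$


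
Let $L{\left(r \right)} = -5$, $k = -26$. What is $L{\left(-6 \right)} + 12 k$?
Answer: $-317$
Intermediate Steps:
$L{\left(-6 \right)} + 12 k = -5 + 12 \left(-26\right) = -5 - 312 = -317$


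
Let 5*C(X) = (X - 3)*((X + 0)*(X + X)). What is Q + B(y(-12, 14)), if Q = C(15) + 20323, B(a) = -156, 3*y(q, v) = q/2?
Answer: 21247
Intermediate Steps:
y(q, v) = q/6 (y(q, v) = (q/2)/3 = q/6)
C(X) = 2*X**2*(-3 + X)/5 (C(X) = ((X - 3)*((X + 0)*(X + X)))/5 = ((-3 + X)*(X*(2*X)))/5 = ((-3 + X)*(2*X**2))/5 = (2*X**2*(-3 + X))/5 = 2*X**2*(-3 + X)/5)
Q = 21403 (Q = (2/5)*15**2*(-3 + 15) + 20323 = (2/5)*225*12 + 20323 = 1080 + 20323 = 21403)
Q + B(y(-12, 14)) = 21403 - 156 = 21247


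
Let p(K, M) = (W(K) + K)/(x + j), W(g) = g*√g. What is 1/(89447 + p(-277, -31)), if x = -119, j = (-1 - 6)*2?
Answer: 1582264824/141532158359917 - 36841*I*√277/141532158359917 ≈ 1.118e-5 - 4.3323e-9*I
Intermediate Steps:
W(g) = g^(3/2)
j = -14 (j = -7*2 = -14)
p(K, M) = -K/133 - K^(3/2)/133 (p(K, M) = (K^(3/2) + K)/(-119 - 14) = (K + K^(3/2))/(-133) = (K + K^(3/2))*(-1/133) = -K/133 - K^(3/2)/133)
1/(89447 + p(-277, -31)) = 1/(89447 + (-1/133*(-277) - (-277)*I*√277/133)) = 1/(89447 + (277/133 - (-277)*I*√277/133)) = 1/(89447 + (277/133 + 277*I*√277/133)) = 1/(11896728/133 + 277*I*√277/133)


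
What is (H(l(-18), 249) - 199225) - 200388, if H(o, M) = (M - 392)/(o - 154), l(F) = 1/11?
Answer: -676543236/1693 ≈ -3.9961e+5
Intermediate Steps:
l(F) = 1/11
H(o, M) = (-392 + M)/(-154 + o)
(H(l(-18), 249) - 199225) - 200388 = ((-392 + 249)/(-154 + 1/11) - 199225) - 200388 = (-143/(-1693/11) - 199225) - 200388 = (-11/1693*(-143) - 199225) - 200388 = (1573/1693 - 199225) - 200388 = -337286352/1693 - 200388 = -676543236/1693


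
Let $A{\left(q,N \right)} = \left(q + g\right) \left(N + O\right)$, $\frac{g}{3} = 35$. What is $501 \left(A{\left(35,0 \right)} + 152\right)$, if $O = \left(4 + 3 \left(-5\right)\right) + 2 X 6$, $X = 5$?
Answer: $3513012$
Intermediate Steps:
$g = 105$ ($g = 3 \cdot 35 = 105$)
$O = 49$ ($O = \left(4 + 3 \left(-5\right)\right) + 2 \cdot 5 \cdot 6 = \left(4 - 15\right) + 10 \cdot 6 = -11 + 60 = 49$)
$A{\left(q,N \right)} = \left(49 + N\right) \left(105 + q\right)$ ($A{\left(q,N \right)} = \left(q + 105\right) \left(N + 49\right) = \left(105 + q\right) \left(49 + N\right) = \left(49 + N\right) \left(105 + q\right)$)
$501 \left(A{\left(35,0 \right)} + 152\right) = 501 \left(\left(5145 + 49 \cdot 35 + 105 \cdot 0 + 0 \cdot 35\right) + 152\right) = 501 \left(\left(5145 + 1715 + 0 + 0\right) + 152\right) = 501 \left(6860 + 152\right) = 501 \cdot 7012 = 3513012$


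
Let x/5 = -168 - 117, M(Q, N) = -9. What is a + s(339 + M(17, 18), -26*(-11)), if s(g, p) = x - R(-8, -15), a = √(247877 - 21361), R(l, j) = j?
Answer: -1410 + 2*√56629 ≈ -934.06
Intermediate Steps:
x = -1425 (x = 5*(-168 - 117) = 5*(-285) = -1425)
a = 2*√56629 (a = √226516 = 2*√56629 ≈ 475.94)
s(g, p) = -1410 (s(g, p) = -1425 - 1*(-15) = -1425 + 15 = -1410)
a + s(339 + M(17, 18), -26*(-11)) = 2*√56629 - 1410 = -1410 + 2*√56629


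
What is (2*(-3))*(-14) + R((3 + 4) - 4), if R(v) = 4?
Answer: 88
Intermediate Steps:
(2*(-3))*(-14) + R((3 + 4) - 4) = (2*(-3))*(-14) + 4 = -6*(-14) + 4 = 84 + 4 = 88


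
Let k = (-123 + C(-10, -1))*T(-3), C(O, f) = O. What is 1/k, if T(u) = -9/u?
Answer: -1/399 ≈ -0.0025063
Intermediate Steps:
k = -399 (k = (-123 - 10)*(-9/(-3)) = -(-1197)*(-1)/3 = -133*3 = -399)
1/k = 1/(-399) = -1/399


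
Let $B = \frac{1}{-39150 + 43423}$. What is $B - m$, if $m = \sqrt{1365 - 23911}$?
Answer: $\frac{1}{4273} - i \sqrt{22546} \approx 0.00023403 - 150.15 i$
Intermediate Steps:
$B = \frac{1}{4273} \approx 0.00023403$
$m = i \sqrt{22546}$ ($m = \sqrt{-22546} = i \sqrt{22546} \approx 150.15 i$)
$B - m = \frac{1}{4273} - i \sqrt{22546}$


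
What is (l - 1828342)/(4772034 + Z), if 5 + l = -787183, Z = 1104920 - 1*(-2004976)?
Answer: -261553/788193 ≈ -0.33184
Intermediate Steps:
Z = 3109896 (Z = 1104920 + 2004976 = 3109896)
l = -787188 (l = -5 - 787183 = -787188)
(l - 1828342)/(4772034 + Z) = (-787188 - 1828342)/(4772034 + 3109896) = -2615530/7881930 = -2615530*1/7881930 = -261553/788193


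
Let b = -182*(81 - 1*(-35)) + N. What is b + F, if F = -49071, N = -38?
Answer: -70221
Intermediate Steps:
b = -21150 (b = -182*(81 - 1*(-35)) - 38 = -182*(81 + 35) - 38 = -182*116 - 38 = -21112 - 38 = -21150)
b + F = -21150 - 49071 = -70221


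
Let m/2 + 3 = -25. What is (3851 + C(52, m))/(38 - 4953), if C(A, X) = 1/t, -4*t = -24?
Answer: -23107/29490 ≈ -0.78355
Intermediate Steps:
m = -56 (m = -6 + 2*(-25) = -6 - 50 = -56)
t = 6 (t = -¼*(-24) = 6)
C(A, X) = ⅙ (C(A, X) = 1/6 = ⅙)
(3851 + C(52, m))/(38 - 4953) = (3851 + ⅙)/(38 - 4953) = (23107/6)/(-4915) = (23107/6)*(-1/4915) = -23107/29490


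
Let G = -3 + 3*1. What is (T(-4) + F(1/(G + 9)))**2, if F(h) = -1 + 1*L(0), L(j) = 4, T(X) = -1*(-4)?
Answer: 49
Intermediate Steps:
T(X) = 4
G = 0 (G = -3 + 3 = 0)
F(h) = 3 (F(h) = -1 + 1*4 = -1 + 4 = 3)
(T(-4) + F(1/(G + 9)))**2 = (4 + 3)**2 = 7**2 = 49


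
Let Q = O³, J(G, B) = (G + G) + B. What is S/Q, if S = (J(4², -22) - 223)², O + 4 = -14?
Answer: -5041/648 ≈ -7.7793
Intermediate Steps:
O = -18 (O = -4 - 14 = -18)
J(G, B) = B + 2*G (J(G, B) = 2*G + B = B + 2*G)
Q = -5832 (Q = (-18)³ = -5832)
S = 45369 (S = ((-22 + 2*4²) - 223)² = ((-22 + 2*16) - 223)² = ((-22 + 32) - 223)² = (10 - 223)² = (-213)² = 45369)
S/Q = 45369/(-5832) = 45369*(-1/5832) = -5041/648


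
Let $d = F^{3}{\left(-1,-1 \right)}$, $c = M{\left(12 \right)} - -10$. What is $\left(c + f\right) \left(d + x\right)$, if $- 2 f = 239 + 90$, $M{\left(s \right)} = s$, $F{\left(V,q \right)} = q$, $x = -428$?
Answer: $\frac{122265}{2} \approx 61133.0$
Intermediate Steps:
$f = - \frac{329}{2}$ ($f = - \frac{239 + 90}{2} = \left(- \frac{1}{2}\right) 329 = - \frac{329}{2} \approx -164.5$)
$c = 22$ ($c = 12 - -10 = 12 + 10 = 22$)
$d = -1$ ($d = \left(-1\right)^{3} = -1$)
$\left(c + f\right) \left(d + x\right) = \left(22 - \frac{329}{2}\right) \left(-1 - 428\right) = \left(- \frac{285}{2}\right) \left(-429\right) = \frac{122265}{2}$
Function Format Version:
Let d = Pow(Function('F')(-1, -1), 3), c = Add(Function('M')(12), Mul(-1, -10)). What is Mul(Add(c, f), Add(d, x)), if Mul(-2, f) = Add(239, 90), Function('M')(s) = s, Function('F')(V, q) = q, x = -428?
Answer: Rational(122265, 2) ≈ 61133.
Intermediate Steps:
f = Rational(-329, 2) (f = Mul(Rational(-1, 2), Add(239, 90)) = Mul(Rational(-1, 2), 329) = Rational(-329, 2) ≈ -164.50)
c = 22 (c = Add(12, Mul(-1, -10)) = Add(12, 10) = 22)
d = -1 (d = Pow(-1, 3) = -1)
Mul(Add(c, f), Add(d, x)) = Mul(Add(22, Rational(-329, 2)), Add(-1, -428)) = Mul(Rational(-285, 2), -429) = Rational(122265, 2)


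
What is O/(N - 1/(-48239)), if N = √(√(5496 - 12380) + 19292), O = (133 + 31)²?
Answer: 1297436144/(1 + 48239*√2*√(9646 + I*√1721)) ≈ 193.64 - 0.4164*I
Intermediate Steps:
O = 26896 (O = 164² = 26896)
N = √(19292 + 2*I*√1721) (N = √(√(-6884) + 19292) = √(2*I*√1721 + 19292) = √(19292 + 2*I*√1721) ≈ 138.9 + 0.2987*I)
O/(N - 1/(-48239)) = 26896/(√(19292 + 2*I*√1721) - 1/(-48239)) = 26896/(√(19292 + 2*I*√1721) - 1*(-1/48239)) = 26896/(√(19292 + 2*I*√1721) + 1/48239) = 26896/(1/48239 + √(19292 + 2*I*√1721))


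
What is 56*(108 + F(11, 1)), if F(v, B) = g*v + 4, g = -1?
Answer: 5656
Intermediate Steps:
F(v, B) = 4 - v (F(v, B) = -v + 4 = 4 - v)
56*(108 + F(11, 1)) = 56*(108 + (4 - 1*11)) = 56*(108 + (4 - 11)) = 56*(108 - 7) = 56*101 = 5656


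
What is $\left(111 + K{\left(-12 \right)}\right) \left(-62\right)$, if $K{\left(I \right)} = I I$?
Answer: $-15810$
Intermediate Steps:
$K{\left(I \right)} = I^{2}$
$\left(111 + K{\left(-12 \right)}\right) \left(-62\right) = \left(111 + \left(-12\right)^{2}\right) \left(-62\right) = \left(111 + 144\right) \left(-62\right) = 255 \left(-62\right) = -15810$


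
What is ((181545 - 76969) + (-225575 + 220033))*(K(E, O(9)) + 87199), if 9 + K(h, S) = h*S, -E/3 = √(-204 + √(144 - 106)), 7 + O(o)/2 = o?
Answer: 8634774460 - 1188408*√(-204 + √38) ≈ 8.6348e+9 - 1.6715e+7*I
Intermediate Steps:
O(o) = -14 + 2*o
E = -3*√(-204 + √38) (E = -3*√(-204 + √(144 - 106)) = -3*√(-204 + √38) ≈ -42.196*I)
K(h, S) = -9 + S*h (K(h, S) = -9 + h*S = -9 + S*h)
((181545 - 76969) + (-225575 + 220033))*(K(E, O(9)) + 87199) = ((181545 - 76969) + (-225575 + 220033))*((-9 + (-14 + 2*9)*(-3*I*√(204 - √38))) + 87199) = (104576 - 5542)*((-9 + (-14 + 18)*(-3*I*√(204 - √38))) + 87199) = 99034*((-9 + 4*(-3*I*√(204 - √38))) + 87199) = 99034*((-9 - 12*I*√(204 - √38)) + 87199) = 99034*(87190 - 12*I*√(204 - √38)) = 8634774460 - 1188408*I*√(204 - √38)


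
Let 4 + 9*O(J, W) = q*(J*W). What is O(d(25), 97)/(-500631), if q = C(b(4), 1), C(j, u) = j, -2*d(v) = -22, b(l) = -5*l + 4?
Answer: 5692/1501893 ≈ 0.0037899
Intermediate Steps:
b(l) = 4 - 5*l
d(v) = 11 (d(v) = -1/2*(-22) = 11)
q = -16 (q = 4 - 5*4 = 4 - 20 = -16)
O(J, W) = -4/9 - 16*J*W/9 (O(J, W) = -4/9 + (-16*J*W)/9 = -4/9 - 16*J*W/9)
O(d(25), 97)/(-500631) = (-4/9 - 16/9*11*97)/(-500631) = (-4/9 - 17072/9)*(-1/500631) = -5692/3*(-1/500631) = 5692/1501893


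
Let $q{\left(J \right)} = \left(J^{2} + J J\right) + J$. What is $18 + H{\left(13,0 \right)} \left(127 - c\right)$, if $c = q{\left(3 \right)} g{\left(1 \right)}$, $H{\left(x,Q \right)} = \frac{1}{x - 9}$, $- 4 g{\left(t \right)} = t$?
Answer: $\frac{817}{16} \approx 51.063$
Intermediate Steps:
$q{\left(J \right)} = J + 2 J^{2}$ ($q{\left(J \right)} = \left(J^{2} + J^{2}\right) + J = 2 J^{2} + J = J + 2 J^{2}$)
$g{\left(t \right)} = - \frac{t}{4}$
$H{\left(x,Q \right)} = \frac{1}{-9 + x}$
$c = - \frac{21}{4}$ ($c = 3 \left(1 + 2 \cdot 3\right) \left(\left(- \frac{1}{4}\right) 1\right) = 3 \left(1 + 6\right) \left(- \frac{1}{4}\right) = 3 \cdot 7 \left(- \frac{1}{4}\right) = 21 \left(- \frac{1}{4}\right) = - \frac{21}{4} \approx -5.25$)
$18 + H{\left(13,0 \right)} \left(127 - c\right) = 18 + \frac{127 - - \frac{21}{4}}{-9 + 13} = 18 + \frac{127 + \frac{21}{4}}{4} = 18 + \frac{1}{4} \cdot \frac{529}{4} = 18 + \frac{529}{16} = \frac{817}{16}$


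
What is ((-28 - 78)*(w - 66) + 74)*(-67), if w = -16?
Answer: -587322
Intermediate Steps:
((-28 - 78)*(w - 66) + 74)*(-67) = ((-28 - 78)*(-16 - 66) + 74)*(-67) = (-106*(-82) + 74)*(-67) = (8692 + 74)*(-67) = 8766*(-67) = -587322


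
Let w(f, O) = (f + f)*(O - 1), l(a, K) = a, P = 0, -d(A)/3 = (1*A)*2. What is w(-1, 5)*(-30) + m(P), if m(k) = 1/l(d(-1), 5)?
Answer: 1441/6 ≈ 240.17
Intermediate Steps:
d(A) = -6*A (d(A) = -3*1*A*2 = -3*A*2 = -6*A)
w(f, O) = 2*f*(-1 + O) (w(f, O) = (2*f)*(-1 + O) = 2*f*(-1 + O))
m(k) = 1/6 (m(k) = 1/(-6*(-1)) = 1/6)
w(-1, 5)*(-30) + m(P) = (2*(-1)*(-1 + 5))*(-30) + 1/6 = (2*(-1)*4)*(-30) + 1/6 = -8*(-30) + 1/6 = 240 + 1/6 = 1441/6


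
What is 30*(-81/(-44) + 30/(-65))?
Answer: 11835/286 ≈ 41.381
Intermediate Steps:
30*(-81/(-44) + 30/(-65)) = 30*(-81*(-1/44) + 30*(-1/65)) = 30*(81/44 - 6/13) = 30*(789/572) = 11835/286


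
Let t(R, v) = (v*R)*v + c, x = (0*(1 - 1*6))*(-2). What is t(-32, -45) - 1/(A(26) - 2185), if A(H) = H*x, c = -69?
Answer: -141738764/2185 ≈ -64869.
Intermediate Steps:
x = 0 (x = (0*(1 - 6))*(-2) = (0*(-5))*(-2) = 0*(-2) = 0)
A(H) = 0 (A(H) = H*0 = 0)
t(R, v) = -69 + R*v² (t(R, v) = (v*R)*v - 69 = (R*v)*v - 69 = R*v² - 69 = -69 + R*v²)
t(-32, -45) - 1/(A(26) - 2185) = (-69 - 32*(-45)²) - 1/(0 - 2185) = (-69 - 32*2025) - 1/(-2185) = (-69 - 64800) - 1*(-1/2185) = -64869 + 1/2185 = -141738764/2185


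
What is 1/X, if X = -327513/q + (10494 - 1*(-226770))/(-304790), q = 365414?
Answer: -55687266530/93261137283 ≈ -0.59711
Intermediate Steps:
X = -93261137283/55687266530 (X = -327513/365414 + (10494 - 1*(-226770))/(-304790) = -327513*1/365414 + (10494 + 226770)*(-1/304790) = -327513/365414 + 237264*(-1/304790) = -327513/365414 - 118632/152395 = -93261137283/55687266530 ≈ -1.6747)
1/X = 1/(-93261137283/55687266530) = -55687266530/93261137283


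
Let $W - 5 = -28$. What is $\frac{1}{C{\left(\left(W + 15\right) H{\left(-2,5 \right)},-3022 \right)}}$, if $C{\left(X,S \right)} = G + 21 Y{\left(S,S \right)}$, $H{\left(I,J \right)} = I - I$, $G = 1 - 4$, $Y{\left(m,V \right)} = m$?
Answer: $- \frac{1}{63465} \approx -1.5757 \cdot 10^{-5}$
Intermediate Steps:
$W = -23$ ($W = 5 - 28 = -23$)
$G = -3$ ($G = 1 - 4 = -3$)
$H{\left(I,J \right)} = 0$
$C{\left(X,S \right)} = -3 + 21 S$
$\frac{1}{C{\left(\left(W + 15\right) H{\left(-2,5 \right)},-3022 \right)}} = \frac{1}{-3 + 21 \left(-3022\right)} = \frac{1}{-3 - 63462} = \frac{1}{-63465} = - \frac{1}{63465}$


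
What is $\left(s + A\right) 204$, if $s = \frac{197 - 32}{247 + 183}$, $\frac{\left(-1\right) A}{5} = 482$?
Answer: $- \frac{21137154}{43} \approx -4.9156 \cdot 10^{5}$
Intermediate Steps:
$A = -2410$ ($A = \left(-5\right) 482 = -2410$)
$s = \frac{33}{86}$ ($s = \frac{165}{430} = 165 \cdot \frac{1}{430} = \frac{33}{86} \approx 0.38372$)
$\left(s + A\right) 204 = \left(\frac{33}{86} - 2410\right) 204 = \left(- \frac{207227}{86}\right) 204 = - \frac{21137154}{43}$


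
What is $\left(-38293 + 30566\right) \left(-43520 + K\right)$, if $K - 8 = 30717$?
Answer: $98866965$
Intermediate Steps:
$K = 30725$ ($K = 8 + 30717 = 30725$)
$\left(-38293 + 30566\right) \left(-43520 + K\right) = \left(-38293 + 30566\right) \left(-43520 + 30725\right) = \left(-7727\right) \left(-12795\right) = 98866965$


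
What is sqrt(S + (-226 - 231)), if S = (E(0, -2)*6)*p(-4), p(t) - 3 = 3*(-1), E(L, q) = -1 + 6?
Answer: I*sqrt(457) ≈ 21.378*I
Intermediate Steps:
E(L, q) = 5
p(t) = 0 (p(t) = 3 + 3*(-1) = 3 - 3 = 0)
S = 0 (S = (5*6)*0 = 30*0 = 0)
sqrt(S + (-226 - 231)) = sqrt(0 + (-226 - 231)) = sqrt(0 - 457) = sqrt(-457) = I*sqrt(457)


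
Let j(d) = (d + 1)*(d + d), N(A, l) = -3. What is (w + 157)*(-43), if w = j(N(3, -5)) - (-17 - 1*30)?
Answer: -9288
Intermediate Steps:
j(d) = 2*d*(1 + d) (j(d) = (1 + d)*(2*d) = 2*d*(1 + d))
w = 59 (w = 2*(-3)*(1 - 3) - (-17 - 1*30) = 2*(-3)*(-2) - (-17 - 30) = 12 - 1*(-47) = 12 + 47 = 59)
(w + 157)*(-43) = (59 + 157)*(-43) = 216*(-43) = -9288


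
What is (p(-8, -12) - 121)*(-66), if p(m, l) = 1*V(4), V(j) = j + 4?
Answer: 7458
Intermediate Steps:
V(j) = 4 + j
p(m, l) = 8 (p(m, l) = 1*(4 + 4) = 1*8 = 8)
(p(-8, -12) - 121)*(-66) = (8 - 121)*(-66) = -113*(-66) = 7458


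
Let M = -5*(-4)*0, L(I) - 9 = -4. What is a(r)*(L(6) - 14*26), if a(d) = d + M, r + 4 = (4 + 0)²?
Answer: -4308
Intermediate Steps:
L(I) = 5 (L(I) = 9 - 4 = 5)
r = 12 (r = -4 + (4 + 0)² = -4 + 4² = -4 + 16 = 12)
M = 0 (M = 20*0 = 0)
a(d) = d (a(d) = d + 0 = d)
a(r)*(L(6) - 14*26) = 12*(5 - 14*26) = 12*(5 - 364) = 12*(-359) = -4308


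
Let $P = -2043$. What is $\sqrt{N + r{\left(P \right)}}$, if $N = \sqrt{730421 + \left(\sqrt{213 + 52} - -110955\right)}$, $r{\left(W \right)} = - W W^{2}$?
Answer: $\sqrt{8527173507 + \sqrt{841376 + \sqrt{265}}} \approx 92343.0$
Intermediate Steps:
$r{\left(W \right)} = - W^{3}$
$N = \sqrt{841376 + \sqrt{265}}$ ($N = \sqrt{730421 + \left(\sqrt{265} + 110955\right)} = \sqrt{730421 + \left(110955 + \sqrt{265}\right)} = \sqrt{841376 + \sqrt{265}} \approx 917.27$)
$\sqrt{N + r{\left(P \right)}} = \sqrt{\sqrt{841376 + \sqrt{265}} - \left(-2043\right)^{3}} = \sqrt{\sqrt{841376 + \sqrt{265}} - -8527173507} = \sqrt{\sqrt{841376 + \sqrt{265}} + 8527173507} = \sqrt{8527173507 + \sqrt{841376 + \sqrt{265}}}$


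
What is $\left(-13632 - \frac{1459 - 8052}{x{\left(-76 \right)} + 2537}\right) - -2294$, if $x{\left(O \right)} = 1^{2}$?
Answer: $- \frac{28769251}{2538} \approx -11335.0$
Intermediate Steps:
$x{\left(O \right)} = 1$
$\left(-13632 - \frac{1459 - 8052}{x{\left(-76 \right)} + 2537}\right) - -2294 = \left(-13632 - \frac{1459 - 8052}{1 + 2537}\right) - -2294 = \left(-13632 - - \frac{6593}{2538}\right) + 2294 = \left(-13632 + \frac{6593}{2538}\right) + 2294 = - \frac{34591423}{2538} + 2294 = - \frac{28769251}{2538}$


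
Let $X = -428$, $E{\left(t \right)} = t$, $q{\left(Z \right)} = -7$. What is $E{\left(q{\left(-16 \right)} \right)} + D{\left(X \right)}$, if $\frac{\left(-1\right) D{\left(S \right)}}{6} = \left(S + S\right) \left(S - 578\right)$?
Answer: $-5166823$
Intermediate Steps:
$D{\left(S \right)} = - 12 S \left(-578 + S\right)$ ($D{\left(S \right)} = - 6 \left(S + S\right) \left(S - 578\right) = - 6 \cdot 2 S \left(-578 + S\right) = - 12 S \left(-578 + S\right)$)
$E{\left(q{\left(-16 \right)} \right)} + D{\left(X \right)} = -7 + 12 \left(-428\right) \left(578 - -428\right) = -7 + 12 \left(-428\right) \left(578 + 428\right) = -7 + 12 \left(-428\right) 1006 = -7 - 5166816 = -5166823$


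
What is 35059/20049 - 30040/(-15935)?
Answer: 232187425/63896163 ≈ 3.6338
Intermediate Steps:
35059/20049 - 30040/(-15935) = 35059*(1/20049) - 30040*(-1/15935) = 35059/20049 + 6008/3187 = 232187425/63896163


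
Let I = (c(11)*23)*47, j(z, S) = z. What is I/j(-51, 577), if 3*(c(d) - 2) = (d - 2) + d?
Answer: -28106/153 ≈ -183.70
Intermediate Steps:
c(d) = 4/3 + 2*d/3 (c(d) = 2 + ((d - 2) + d)/3 = 2 + ((-2 + d) + d)/3 = 2 + (-2 + 2*d)/3 = 2 + (-2/3 + 2*d/3) = 4/3 + 2*d/3)
I = 28106/3 (I = ((4/3 + (2/3)*11)*23)*47 = ((4/3 + 22/3)*23)*47 = ((26/3)*23)*47 = (598/3)*47 = 28106/3 ≈ 9368.7)
I/j(-51, 577) = (28106/3)/(-51) = (28106/3)*(-1/51) = -28106/153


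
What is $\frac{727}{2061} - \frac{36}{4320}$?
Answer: $\frac{28393}{82440} \approx 0.34441$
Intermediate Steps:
$\frac{727}{2061} - \frac{36}{4320} = 727 \cdot \frac{1}{2061} - \frac{1}{120} = \frac{727}{2061} - \frac{1}{120} = \frac{28393}{82440}$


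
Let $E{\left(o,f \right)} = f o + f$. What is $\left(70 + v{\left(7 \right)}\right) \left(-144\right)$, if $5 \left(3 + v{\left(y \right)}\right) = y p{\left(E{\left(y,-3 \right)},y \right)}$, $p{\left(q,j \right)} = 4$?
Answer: $- \frac{52272}{5} \approx -10454.0$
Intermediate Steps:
$E{\left(o,f \right)} = f + f o$
$v{\left(y \right)} = -3 + \frac{4 y}{5}$ ($v{\left(y \right)} = -3 + \frac{y 4}{5} = -3 + \frac{4 y}{5}$)
$\left(70 + v{\left(7 \right)}\right) \left(-144\right) = \left(70 + \left(-3 + \frac{4}{5} \cdot 7\right)\right) \left(-144\right) = \left(70 + \left(-3 + \frac{28}{5}\right)\right) \left(-144\right) = \left(70 + \frac{13}{5}\right) \left(-144\right) = \frac{363}{5} \left(-144\right) = - \frac{52272}{5}$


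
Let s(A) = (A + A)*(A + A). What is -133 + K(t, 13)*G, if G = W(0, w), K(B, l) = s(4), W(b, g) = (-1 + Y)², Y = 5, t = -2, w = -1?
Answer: 891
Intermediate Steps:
W(b, g) = 16 (W(b, g) = (-1 + 5)² = 4² = 16)
s(A) = 4*A² (s(A) = (2*A)*(2*A) = 4*A²)
K(B, l) = 64 (K(B, l) = 4*4² = 4*16 = 64)
G = 16
-133 + K(t, 13)*G = -133 + 64*16 = -133 + 1024 = 891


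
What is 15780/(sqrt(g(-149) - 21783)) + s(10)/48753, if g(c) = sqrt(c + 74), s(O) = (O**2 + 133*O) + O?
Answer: 160/5417 + 15780/sqrt(-21783 + 5*I*sqrt(3)) ≈ 0.05079 - 106.92*I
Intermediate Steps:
s(O) = O**2 + 134*O
g(c) = sqrt(74 + c)
15780/(sqrt(g(-149) - 21783)) + s(10)/48753 = 15780/(sqrt(sqrt(74 - 149) - 21783)) + (10*(134 + 10))/48753 = 15780/(sqrt(sqrt(-75) - 21783)) + (10*144)*(1/48753) = 15780/(sqrt(5*I*sqrt(3) - 21783)) + 1440*(1/48753) = 15780/(sqrt(-21783 + 5*I*sqrt(3))) + 160/5417 = 15780/sqrt(-21783 + 5*I*sqrt(3)) + 160/5417 = 160/5417 + 15780/sqrt(-21783 + 5*I*sqrt(3))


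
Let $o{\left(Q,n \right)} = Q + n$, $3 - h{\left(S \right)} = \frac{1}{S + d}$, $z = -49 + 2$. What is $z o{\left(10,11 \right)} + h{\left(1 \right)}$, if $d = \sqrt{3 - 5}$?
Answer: $\frac{- 984 \sqrt{2} + 985 i}{\sqrt{2} - i} \approx -984.33 + 0.4714 i$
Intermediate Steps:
$z = -47$
$d = i \sqrt{2}$ ($d = \sqrt{-2} = i \sqrt{2} \approx 1.4142 i$)
$h{\left(S \right)} = 3 - \frac{1}{S + i \sqrt{2}}$
$z o{\left(10,11 \right)} + h{\left(1 \right)} = - 47 \left(10 + 11\right) + \frac{-1 + 3 \cdot 1 + 3 i \sqrt{2}}{1 + i \sqrt{2}} = \left(-47\right) 21 + \frac{-1 + 3 + 3 i \sqrt{2}}{1 + i \sqrt{2}} = -987 + \frac{2 + 3 i \sqrt{2}}{1 + i \sqrt{2}}$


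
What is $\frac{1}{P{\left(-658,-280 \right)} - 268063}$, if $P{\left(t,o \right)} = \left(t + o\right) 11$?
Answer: $- \frac{1}{278381} \approx -3.5922 \cdot 10^{-6}$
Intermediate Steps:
$P{\left(t,o \right)} = 11 o + 11 t$ ($P{\left(t,o \right)} = \left(o + t\right) 11 = 11 o + 11 t$)
$\frac{1}{P{\left(-658,-280 \right)} - 268063} = \frac{1}{\left(11 \left(-280\right) + 11 \left(-658\right)\right) - 268063} = \frac{1}{\left(-3080 - 7238\right) - 268063} = \frac{1}{-10318 - 268063} = \frac{1}{-278381} = - \frac{1}{278381}$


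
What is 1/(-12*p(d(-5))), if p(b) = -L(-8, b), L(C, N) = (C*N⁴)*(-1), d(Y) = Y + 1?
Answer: 1/24576 ≈ 4.0690e-5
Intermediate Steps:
d(Y) = 1 + Y
L(C, N) = -C*N⁴
p(b) = -8*b⁴ (p(b) = -(-1)*(-8)*b⁴ = -8*b⁴)
1/(-12*p(d(-5))) = 1/(-(-96)*(1 - 5)⁴) = 1/(-(-96)*(-4)⁴) = 1/(-(-96)*256) = 1/(-12*(-2048)) = 1/24576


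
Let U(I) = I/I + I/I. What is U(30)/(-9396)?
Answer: -1/4698 ≈ -0.00021286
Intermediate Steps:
U(I) = 2 (U(I) = 1 + 1 = 2)
U(30)/(-9396) = 2/(-9396) = 2*(-1/9396) = -1/4698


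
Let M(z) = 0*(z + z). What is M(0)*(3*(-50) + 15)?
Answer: 0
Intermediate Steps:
M(z) = 0 (M(z) = 0*(2*z) = 0)
M(0)*(3*(-50) + 15) = 0*(3*(-50) + 15) = 0*(-150 + 15) = 0*(-135) = 0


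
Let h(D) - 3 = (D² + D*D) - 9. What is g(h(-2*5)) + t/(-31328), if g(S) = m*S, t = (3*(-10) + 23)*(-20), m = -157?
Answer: -238547091/7832 ≈ -30458.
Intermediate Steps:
h(D) = -6 + 2*D² (h(D) = 3 + ((D² + D*D) - 9) = 3 + ((D² + D²) - 9) = 3 + (2*D² - 9) = 3 + (-9 + 2*D²) = -6 + 2*D²)
t = 140 (t = (-30 + 23)*(-20) = -7*(-20) = 140)
g(S) = -157*S
g(h(-2*5)) + t/(-31328) = -157*(-6 + 2*(-2*5)²) + 140/(-31328) = -157*(-6 + 2*(-10)²) + 140*(-1/31328) = -157*(-6 + 2*100) - 35/7832 = -157*(-6 + 200) - 35/7832 = -157*194 - 35/7832 = -30458 - 35/7832 = -238547091/7832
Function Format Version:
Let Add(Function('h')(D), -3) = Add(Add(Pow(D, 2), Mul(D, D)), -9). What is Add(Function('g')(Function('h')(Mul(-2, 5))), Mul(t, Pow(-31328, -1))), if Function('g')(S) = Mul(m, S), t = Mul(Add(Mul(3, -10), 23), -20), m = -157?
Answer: Rational(-238547091, 7832) ≈ -30458.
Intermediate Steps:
Function('h')(D) = Add(-6, Mul(2, Pow(D, 2))) (Function('h')(D) = Add(3, Add(Add(Pow(D, 2), Mul(D, D)), -9)) = Add(3, Add(Add(Pow(D, 2), Pow(D, 2)), -9)) = Add(3, Add(Mul(2, Pow(D, 2)), -9)) = Add(3, Add(-9, Mul(2, Pow(D, 2)))) = Add(-6, Mul(2, Pow(D, 2))))
t = 140 (t = Mul(Add(-30, 23), -20) = Mul(-7, -20) = 140)
Function('g')(S) = Mul(-157, S)
Add(Function('g')(Function('h')(Mul(-2, 5))), Mul(t, Pow(-31328, -1))) = Add(Mul(-157, Add(-6, Mul(2, Pow(Mul(-2, 5), 2)))), Mul(140, Pow(-31328, -1))) = Add(Mul(-157, Add(-6, Mul(2, Pow(-10, 2)))), Mul(140, Rational(-1, 31328))) = Add(Mul(-157, Add(-6, Mul(2, 100))), Rational(-35, 7832)) = Add(Mul(-157, Add(-6, 200)), Rational(-35, 7832)) = Add(Mul(-157, 194), Rational(-35, 7832)) = Add(-30458, Rational(-35, 7832)) = Rational(-238547091, 7832)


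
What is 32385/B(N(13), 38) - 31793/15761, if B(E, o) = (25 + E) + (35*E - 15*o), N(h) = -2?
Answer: -530036266/9724537 ≈ -54.505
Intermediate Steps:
B(E, o) = 25 - 15*o + 36*E (B(E, o) = (25 + E) + (-15*o + 35*E) = 25 - 15*o + 36*E)
32385/B(N(13), 38) - 31793/15761 = 32385/(25 - 15*38 + 36*(-2)) - 31793/15761 = 32385/(25 - 570 - 72) - 31793*1/15761 = 32385/(-617) - 31793/15761 = 32385*(-1/617) - 31793/15761 = -32385/617 - 31793/15761 = -530036266/9724537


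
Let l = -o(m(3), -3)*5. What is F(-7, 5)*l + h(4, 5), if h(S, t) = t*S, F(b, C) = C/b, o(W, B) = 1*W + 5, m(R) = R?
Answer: 340/7 ≈ 48.571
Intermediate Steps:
o(W, B) = 5 + W (o(W, B) = W + 5 = 5 + W)
h(S, t) = S*t
l = -40 (l = -(5 + 3)*5 = -8*5 = -1*40 = -40)
F(-7, 5)*l + h(4, 5) = (5/(-7))*(-40) + 4*5 = (5*(-⅐))*(-40) + 20 = -5/7*(-40) + 20 = 200/7 + 20 = 340/7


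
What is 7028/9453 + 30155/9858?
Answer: 118112413/31062558 ≈ 3.8024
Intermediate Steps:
7028/9453 + 30155/9858 = 118112413/31062558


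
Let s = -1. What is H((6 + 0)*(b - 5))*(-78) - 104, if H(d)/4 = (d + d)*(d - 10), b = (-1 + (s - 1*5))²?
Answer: -41843048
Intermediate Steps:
b = 49 (b = (-1 + (-1 - 1*5))² = (-1 + (-1 - 5))² = (-1 - 6)² = (-7)² = 49)
H(d) = 8*d*(-10 + d) (H(d) = 4*((d + d)*(d - 10)) = 4*((2*d)*(-10 + d)) = 4*(2*d*(-10 + d)) = 8*d*(-10 + d))
H((6 + 0)*(b - 5))*(-78) - 104 = (8*((6 + 0)*(49 - 5))*(-10 + (6 + 0)*(49 - 5)))*(-78) - 104 = (8*(6*44)*(-10 + 6*44))*(-78) - 104 = (8*264*(-10 + 264))*(-78) - 104 = (8*264*254)*(-78) - 104 = 536448*(-78) - 104 = -41842944 - 104 = -41843048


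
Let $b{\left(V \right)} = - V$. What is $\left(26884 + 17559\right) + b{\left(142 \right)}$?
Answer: $44301$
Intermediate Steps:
$\left(26884 + 17559\right) + b{\left(142 \right)} = \left(26884 + 17559\right) - 142 = 44443 - 142 = 44301$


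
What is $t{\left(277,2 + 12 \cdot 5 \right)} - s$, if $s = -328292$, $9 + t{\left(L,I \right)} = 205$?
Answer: $328488$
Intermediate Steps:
$t{\left(L,I \right)} = 196$ ($t{\left(L,I \right)} = -9 + 205 = 196$)
$t{\left(277,2 + 12 \cdot 5 \right)} - s = 196 - -328292 = 196 + 328292 = 328488$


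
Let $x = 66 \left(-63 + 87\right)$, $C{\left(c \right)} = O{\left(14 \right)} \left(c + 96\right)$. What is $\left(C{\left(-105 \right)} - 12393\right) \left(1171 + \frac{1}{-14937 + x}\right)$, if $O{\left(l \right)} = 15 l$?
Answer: $- \frac{74444719482}{4451} \approx -1.6725 \cdot 10^{7}$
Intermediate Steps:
$C{\left(c \right)} = 20160 + 210 c$ ($C{\left(c \right)} = 15 \cdot 14 \left(c + 96\right) = 210 \left(96 + c\right) = 20160 + 210 c$)
$x = 1584$ ($x = 66 \cdot 24 = 1584$)
$\left(C{\left(-105 \right)} - 12393\right) \left(1171 + \frac{1}{-14937 + x}\right) = \left(\left(20160 + 210 \left(-105\right)\right) - 12393\right) \left(1171 + \frac{1}{-14937 + 1584}\right) = \left(\left(20160 - 22050\right) - 12393\right) \left(1171 + \frac{1}{-13353}\right) = \left(-1890 - 12393\right) \left(1171 - \frac{1}{13353}\right) = \left(-14283\right) \frac{15636362}{13353} = - \frac{74444719482}{4451}$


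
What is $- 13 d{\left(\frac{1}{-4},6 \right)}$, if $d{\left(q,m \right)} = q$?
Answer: $\frac{13}{4} \approx 3.25$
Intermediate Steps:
$- 13 d{\left(\frac{1}{-4},6 \right)} = - \frac{13}{-4} = \left(-13\right) \left(- \frac{1}{4}\right) = \frac{13}{4}$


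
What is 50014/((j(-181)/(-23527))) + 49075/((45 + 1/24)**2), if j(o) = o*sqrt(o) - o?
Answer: 2*(-687508257135929*I + 2558181600*sqrt(181))/(211509541*(I + sqrt(181))) ≈ -35696.0 - 4.8056e+5*I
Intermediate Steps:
j(o) = o**(3/2) - o
50014/((j(-181)/(-23527))) + 49075/((45 + 1/24)**2) = 50014/((((-181)**(3/2) - 1*(-181))/(-23527))) + 49075/((45 + 1/24)**2) = 50014/(((-181*I*sqrt(181) + 181)*(-1/23527))) + 49075/((45 + 1/24)**2) = 50014/(((181 - 181*I*sqrt(181))*(-1/23527))) + 49075/((1081/24)**2) = 50014/(-181/23527 + 181*I*sqrt(181)/23527) + 49075/(1168561/576) = 50014/(-181/23527 + 181*I*sqrt(181)/23527) + 49075*(576/1168561) = 50014/(-181/23527 + 181*I*sqrt(181)/23527) + 28267200/1168561 = 28267200/1168561 + 50014/(-181/23527 + 181*I*sqrt(181)/23527)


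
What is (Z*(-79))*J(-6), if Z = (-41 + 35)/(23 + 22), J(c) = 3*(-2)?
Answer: -316/5 ≈ -63.200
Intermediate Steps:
J(c) = -6
Z = -2/15 (Z = -6/45 = -6*1/45 = -2/15 ≈ -0.13333)
(Z*(-79))*J(-6) = -2/15*(-79)*(-6) = (158/15)*(-6) = -316/5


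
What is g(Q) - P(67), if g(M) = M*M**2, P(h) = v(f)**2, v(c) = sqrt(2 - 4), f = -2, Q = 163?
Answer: 4330749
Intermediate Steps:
v(c) = I*sqrt(2) (v(c) = sqrt(-2) = I*sqrt(2))
P(h) = -2 (P(h) = (I*sqrt(2))**2 = -2)
g(M) = M**3
g(Q) - P(67) = 163**3 - 1*(-2) = 4330747 + 2 = 4330749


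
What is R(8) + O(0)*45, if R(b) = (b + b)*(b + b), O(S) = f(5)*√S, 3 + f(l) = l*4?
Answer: 256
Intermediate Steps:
f(l) = -3 + 4*l (f(l) = -3 + l*4 = -3 + 4*l)
O(S) = 17*√S (O(S) = (-3 + 4*5)*√S = (-3 + 20)*√S = 17*√S)
R(b) = 4*b² (R(b) = (2*b)*(2*b) = 4*b²)
R(8) + O(0)*45 = 4*8² + (17*√0)*45 = 4*64 + (17*0)*45 = 256 + 0*45 = 256 + 0 = 256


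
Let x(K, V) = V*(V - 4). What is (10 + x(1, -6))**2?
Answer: 4900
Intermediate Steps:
x(K, V) = V*(-4 + V)
(10 + x(1, -6))**2 = (10 - 6*(-4 - 6))**2 = (10 - 6*(-10))**2 = (10 + 60)**2 = 70**2 = 4900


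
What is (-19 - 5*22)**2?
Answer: 16641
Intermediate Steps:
(-19 - 5*22)**2 = (-19 - 110)**2 = (-129)**2 = 16641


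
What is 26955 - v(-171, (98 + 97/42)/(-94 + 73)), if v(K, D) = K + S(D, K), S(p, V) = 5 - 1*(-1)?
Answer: 27120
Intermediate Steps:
S(p, V) = 6 (S(p, V) = 5 + 1 = 6)
v(K, D) = 6 + K (v(K, D) = K + 6 = 6 + K)
26955 - v(-171, (98 + 97/42)/(-94 + 73)) = 26955 - (6 - 171) = 26955 - 1*(-165) = 26955 + 165 = 27120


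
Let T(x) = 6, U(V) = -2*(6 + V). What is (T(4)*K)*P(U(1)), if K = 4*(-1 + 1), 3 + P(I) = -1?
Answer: 0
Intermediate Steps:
U(V) = -12 - 2*V
P(I) = -4 (P(I) = -3 - 1 = -4)
K = 0 (K = 4*0 = 0)
(T(4)*K)*P(U(1)) = (6*0)*(-4) = 0*(-4) = 0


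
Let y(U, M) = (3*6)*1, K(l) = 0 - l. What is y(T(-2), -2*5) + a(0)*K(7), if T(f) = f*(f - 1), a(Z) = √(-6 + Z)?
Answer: 18 - 7*I*√6 ≈ 18.0 - 17.146*I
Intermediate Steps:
K(l) = -l
T(f) = f*(-1 + f)
y(U, M) = 18 (y(U, M) = 18*1 = 18)
y(T(-2), -2*5) + a(0)*K(7) = 18 + √(-6 + 0)*(-1*7) = 18 + √(-6)*(-7) = 18 + (I*√6)*(-7) = 18 - 7*I*√6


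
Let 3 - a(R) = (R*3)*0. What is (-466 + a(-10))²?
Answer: 214369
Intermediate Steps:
a(R) = 3 (a(R) = 3 - R*3*0 = 3 - 3*R*0 = 3 - 1*0 = 3 + 0 = 3)
(-466 + a(-10))² = (-466 + 3)² = (-463)² = 214369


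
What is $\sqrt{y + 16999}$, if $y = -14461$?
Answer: $3 \sqrt{282} \approx 50.379$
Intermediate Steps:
$\sqrt{y + 16999} = \sqrt{-14461 + 16999} = \sqrt{2538} = 3 \sqrt{282}$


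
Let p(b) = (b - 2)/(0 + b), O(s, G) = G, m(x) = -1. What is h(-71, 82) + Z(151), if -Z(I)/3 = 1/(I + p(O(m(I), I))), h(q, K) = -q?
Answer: 542999/7650 ≈ 70.980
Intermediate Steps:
p(b) = (-2 + b)/b
Z(I) = -3/(I + (-2 + I)/I)
h(-71, 82) + Z(151) = -1*(-71) - 3*151/(-2 + 151 + 151²) = 71 - 3*151/(-2 + 151 + 22801) = 71 - 3*151/22950 = 71 - 3*151*1/22950 = 71 - 151/7650 = 542999/7650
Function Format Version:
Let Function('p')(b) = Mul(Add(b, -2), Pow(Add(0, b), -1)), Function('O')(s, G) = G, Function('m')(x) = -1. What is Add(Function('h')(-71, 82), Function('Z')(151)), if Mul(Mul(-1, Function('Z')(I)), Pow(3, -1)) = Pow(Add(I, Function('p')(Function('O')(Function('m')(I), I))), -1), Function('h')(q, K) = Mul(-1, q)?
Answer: Rational(542999, 7650) ≈ 70.980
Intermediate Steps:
Function('p')(b) = Mul(Pow(b, -1), Add(-2, b)) (Function('p')(b) = Mul(Add(-2, b), Pow(b, -1)) = Mul(Pow(b, -1), Add(-2, b)))
Function('Z')(I) = Mul(-3, Pow(Add(I, Mul(Pow(I, -1), Add(-2, I))), -1))
Add(Function('h')(-71, 82), Function('Z')(151)) = Add(Mul(-1, -71), Mul(-3, 151, Pow(Add(-2, 151, Pow(151, 2)), -1))) = Add(71, Mul(-3, 151, Pow(Add(-2, 151, 22801), -1))) = Add(71, Mul(-3, 151, Pow(22950, -1))) = Add(71, Mul(-3, 151, Rational(1, 22950))) = Add(71, Rational(-151, 7650)) = Rational(542999, 7650)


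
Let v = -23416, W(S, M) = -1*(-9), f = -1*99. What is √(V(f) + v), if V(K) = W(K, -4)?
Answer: I*√23407 ≈ 152.99*I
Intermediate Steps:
f = -99
W(S, M) = 9
V(K) = 9
√(V(f) + v) = √(9 - 23416) = √(-23407) = I*√23407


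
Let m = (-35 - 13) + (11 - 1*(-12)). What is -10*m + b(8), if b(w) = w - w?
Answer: 250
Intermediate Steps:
b(w) = 0
m = -25 (m = -48 + (11 + 12) = -48 + 23 = -25)
-10*m + b(8) = -10*(-25) + 0 = 250 + 0 = 250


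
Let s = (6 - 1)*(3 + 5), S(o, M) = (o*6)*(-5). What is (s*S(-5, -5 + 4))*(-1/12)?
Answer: -500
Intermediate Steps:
S(o, M) = -30*o (S(o, M) = (6*o)*(-5) = -30*o)
s = 40 (s = 5*8 = 40)
(s*S(-5, -5 + 4))*(-1/12) = (40*(-30*(-5)))*(-1/12) = (40*150)*(-1*1/12) = 6000*(-1/12) = -500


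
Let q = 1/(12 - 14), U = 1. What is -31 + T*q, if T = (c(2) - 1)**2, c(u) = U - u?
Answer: -33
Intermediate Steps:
c(u) = 1 - u
T = 4 (T = ((1 - 1*2) - 1)**2 = ((1 - 2) - 1)**2 = (-1 - 1)**2 = (-2)**2 = 4)
q = -1/2 (q = 1/(-2) = -1/2 ≈ -0.50000)
-31 + T*q = -31 + 4*(-1/2) = -31 - 2 = -33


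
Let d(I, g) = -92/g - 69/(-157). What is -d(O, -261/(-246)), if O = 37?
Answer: 1178405/13659 ≈ 86.273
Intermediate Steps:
d(I, g) = 69/157 - 92/g (d(I, g) = -92/g - 69*(-1/157) = -92/g + 69/157 = 69/157 - 92/g)
-d(O, -261/(-246)) = -(69/157 - 92/((-261/(-246)))) = -(69/157 - 92/((-261*(-1/246)))) = -(69/157 - 92/87/82) = -(69/157 - 92*82/87) = -(69/157 - 7544/87) = -1*(-1178405/13659) = 1178405/13659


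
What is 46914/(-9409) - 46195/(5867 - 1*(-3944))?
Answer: -894922009/92311699 ≈ -9.6946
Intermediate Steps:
46914/(-9409) - 46195/(5867 - 1*(-3944)) = 46914*(-1/9409) - 46195/(5867 + 3944) = -46914/9409 - 46195/9811 = -894922009/92311699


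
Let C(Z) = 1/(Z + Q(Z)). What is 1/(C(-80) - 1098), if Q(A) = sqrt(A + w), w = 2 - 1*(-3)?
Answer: -7109630/7806461581 + 5*I*sqrt(3)/7806461581 ≈ -0.00091074 + 1.1094e-9*I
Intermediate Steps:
w = 5 (w = 2 + 3 = 5)
Q(A) = sqrt(5 + A) (Q(A) = sqrt(A + 5) = sqrt(5 + A))
C(Z) = 1/(Z + sqrt(5 + Z))
1/(C(-80) - 1098) = 1/(1/(-80 + sqrt(5 - 80)) - 1098) = 1/(1/(-80 + sqrt(-75)) - 1098) = 1/(1/(-80 + 5*I*sqrt(3)) - 1098) = 1/(-1098 + 1/(-80 + 5*I*sqrt(3)))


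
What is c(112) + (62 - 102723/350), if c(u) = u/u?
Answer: -80673/350 ≈ -230.49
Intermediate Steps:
c(u) = 1
c(112) + (62 - 102723/350) = 1 + (62 - 102723/350) = 1 - 81023/350 = -80673/350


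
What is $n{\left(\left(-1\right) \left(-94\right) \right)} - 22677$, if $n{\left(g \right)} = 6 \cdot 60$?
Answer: $-22317$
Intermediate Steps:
$n{\left(g \right)} = 360$
$n{\left(\left(-1\right) \left(-94\right) \right)} - 22677 = 360 - 22677 = -22317$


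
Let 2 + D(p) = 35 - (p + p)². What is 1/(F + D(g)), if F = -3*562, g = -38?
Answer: -1/7429 ≈ -0.00013461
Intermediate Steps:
D(p) = 33 - 4*p² (D(p) = -2 + (35 - (p + p)²) = -2 + (35 - (2*p)²) = -2 + (35 - 4*p²) = 33 - 4*p²)
F = -1686
1/(F + D(g)) = 1/(-1686 + (33 - 4*(-38)²)) = 1/(-1686 + (33 - 4*1444)) = 1/(-1686 + (33 - 5776)) = 1/(-1686 - 5743) = 1/(-7429) = -1/7429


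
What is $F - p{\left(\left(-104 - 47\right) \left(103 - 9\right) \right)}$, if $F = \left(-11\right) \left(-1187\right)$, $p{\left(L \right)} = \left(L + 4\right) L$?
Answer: $-201399803$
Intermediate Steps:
$p{\left(L \right)} = L \left(4 + L\right)$ ($p{\left(L \right)} = \left(4 + L\right) L = L \left(4 + L\right)$)
$F = 13057$
$F - p{\left(\left(-104 - 47\right) \left(103 - 9\right) \right)} = 13057 - \left(-104 - 47\right) \left(103 - 9\right) \left(4 + \left(-104 - 47\right) \left(103 - 9\right)\right) = 13057 - \left(-151\right) 94 \left(4 - 14194\right) = 13057 - - 14194 \left(4 - 14194\right) = 13057 - \left(-14194\right) \left(-14190\right) = 13057 - 201412860 = -201399803$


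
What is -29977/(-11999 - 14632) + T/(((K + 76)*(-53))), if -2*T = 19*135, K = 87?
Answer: 586251121/460130418 ≈ 1.2741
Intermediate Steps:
T = -2565/2 (T = -19*135/2 = -½*2565 = -2565/2 ≈ -1282.5)
-29977/(-11999 - 14632) + T/(((K + 76)*(-53))) = -29977/(-11999 - 14632) - 2565*(-1/(53*(87 + 76)))/2 = -29977/(-26631) - 2565/(2*(163*(-53))) = -29977*(-1/26631) - 2565/2/(-8639) = 29977/26631 - 2565/2*(-1/8639) = 29977/26631 + 2565/17278 = 586251121/460130418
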